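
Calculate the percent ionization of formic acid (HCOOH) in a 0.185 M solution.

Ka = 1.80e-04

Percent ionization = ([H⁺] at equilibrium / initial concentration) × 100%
Percent ionization = 3.07%

Let x = [H⁺]. Ka = x²/(C - x) ⇒ x² + (1.80e-04)x - (1.80e-04)(0.185) = 0. x = 5.6813e-03. Percent = (5.6813e-03/0.185) × 100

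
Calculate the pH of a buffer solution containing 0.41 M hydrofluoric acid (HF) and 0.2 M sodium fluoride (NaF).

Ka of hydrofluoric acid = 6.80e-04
pH = 2.86

pKa = -log(6.80e-04) = 3.17. pH = pKa + log([A⁻]/[HA]) = 3.17 + log(0.2/0.41)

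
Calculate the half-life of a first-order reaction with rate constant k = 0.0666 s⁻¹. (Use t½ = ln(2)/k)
10.41 s

t½ = ln(2)/k = 0.6931/0.0666 = 10.41 s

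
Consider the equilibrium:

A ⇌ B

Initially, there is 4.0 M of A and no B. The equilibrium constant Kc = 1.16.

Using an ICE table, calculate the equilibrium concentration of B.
[B] = 2.148 M

ICE: [A] = 4.0 − x, [B] = x.
Kc = x/(4.0 − x) = 1.16 ⇒ x = 1.16·4.0/(1 + 1.16) = 4.64/2.16 = 2.148.
[B] = x = 2.148 M.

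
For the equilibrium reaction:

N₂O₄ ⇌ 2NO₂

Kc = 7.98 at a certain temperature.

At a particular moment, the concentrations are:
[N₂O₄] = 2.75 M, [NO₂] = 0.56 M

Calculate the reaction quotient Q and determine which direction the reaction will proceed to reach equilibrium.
Q = 0.114, Q < K, reaction proceeds forward (toward products)

Q = ([NO₂]^2) / ([N₂O₄])
  = ((0.56)^2) / ((2.75)) = 0.3136/2.75 = 0.114
Since Q = 0.114 < Kc = 7.98, the reaction proceeds forward (toward products) to reach equilibrium.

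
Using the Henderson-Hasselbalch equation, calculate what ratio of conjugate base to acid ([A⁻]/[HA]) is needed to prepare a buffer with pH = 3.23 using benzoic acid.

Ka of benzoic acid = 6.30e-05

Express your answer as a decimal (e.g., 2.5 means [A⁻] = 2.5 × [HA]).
[A⁻]/[HA] = 0.107

pKa = −log(6.30e-05) = 4.2007. pH = pKa + log([A⁻]/[HA]). 3.23 = 4.2007 + log(ratio). log(ratio) = 3.23 − 4.2007 = -0.9707. ratio = 10^(-0.9707) = 0.107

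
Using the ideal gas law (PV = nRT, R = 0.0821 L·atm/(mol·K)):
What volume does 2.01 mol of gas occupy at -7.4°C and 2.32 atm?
T = -7.4°C + 273.15 = 265.75 K
V = nRT/P = (2.01 × 0.0821 × 265.75) / 2.32
V = 18.90 L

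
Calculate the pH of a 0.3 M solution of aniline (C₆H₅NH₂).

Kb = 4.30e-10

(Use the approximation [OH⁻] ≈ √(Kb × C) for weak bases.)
pH = 9.06

[OH⁻] = √(Kb × C) = √(4.30e-10 × 0.3) = 1.1358e-05. pOH = 4.94, pH = 14 - pOH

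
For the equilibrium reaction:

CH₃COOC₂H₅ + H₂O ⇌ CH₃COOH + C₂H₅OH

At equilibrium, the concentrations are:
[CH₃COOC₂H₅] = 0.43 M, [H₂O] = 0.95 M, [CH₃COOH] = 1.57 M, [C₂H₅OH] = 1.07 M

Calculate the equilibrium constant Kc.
K_c = 4.1124

Kc = ([CH₃COOH] × [C₂H₅OH]) / ([CH₃COOC₂H₅] × [H₂O])
   = ((1.57)·(1.07)) / ((0.43)·(0.95))
   = 1.6799 / 0.4085 = 4.1124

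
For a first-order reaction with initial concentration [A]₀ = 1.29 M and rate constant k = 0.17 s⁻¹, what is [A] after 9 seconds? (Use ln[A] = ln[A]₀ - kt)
0.2793 M

ln[A] = ln[A]₀ - k·t = ln(1.29) - (0.17)·(9) = 0.2546 - 1.5300 = -1.2754
[A] = e^(-1.2754) = 0.2793 M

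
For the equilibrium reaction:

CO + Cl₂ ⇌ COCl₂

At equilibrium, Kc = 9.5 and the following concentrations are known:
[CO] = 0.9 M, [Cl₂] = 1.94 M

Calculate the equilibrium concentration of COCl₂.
[COCl₂] = 16.5870 M

Kc = ([COCl₂]) / ([CO] × [Cl₂]) = 9.5
[COCl₂]^1 = Kc · (reactant terms)/(other product terms) = 9.5 · 1.746 / 1 = 16.587
[COCl₂] = 16.5870 M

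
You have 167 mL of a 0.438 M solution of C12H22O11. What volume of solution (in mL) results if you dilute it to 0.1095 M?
Using M₁V₁ = M₂V₂:
0.438 × 167 = 0.1095 × V₂
V₂ = (0.438 × 167) / 0.1095 = 668 mL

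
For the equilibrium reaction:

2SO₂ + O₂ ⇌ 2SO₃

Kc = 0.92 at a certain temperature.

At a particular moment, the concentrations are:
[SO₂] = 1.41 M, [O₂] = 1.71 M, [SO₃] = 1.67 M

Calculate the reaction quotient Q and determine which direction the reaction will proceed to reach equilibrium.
Q = 0.820, Q < K, reaction proceeds forward (toward products)

Q = ([SO₃]^2) / ([SO₂]^2 × [O₂])
  = ((1.67)^2) / ((1.41)^2·(1.71)) = 2.7889/3.3997 = 0.8203
Since Q = 0.8203 < Kc = 0.92, the reaction proceeds forward (toward products) to reach equilibrium.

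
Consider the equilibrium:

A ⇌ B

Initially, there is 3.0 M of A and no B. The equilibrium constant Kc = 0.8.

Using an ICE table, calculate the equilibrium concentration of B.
[B] = 1.333 M

ICE: [A] = 3.0 − x, [B] = x.
Kc = x/(3.0 − x) = 0.8 ⇒ x = 0.8·3.0/(1 + 0.8) = 2.4/1.8 = 1.333.
[B] = x = 1.333 M.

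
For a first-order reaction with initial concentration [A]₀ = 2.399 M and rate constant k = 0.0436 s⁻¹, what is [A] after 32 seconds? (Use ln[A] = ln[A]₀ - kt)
0.5944 M

ln[A] = ln[A]₀ - k·t = ln(2.399) - (0.0436)·(32) = 0.8751 - 1.3952 = -0.5201
[A] = e^(-0.5201) = 0.5944 M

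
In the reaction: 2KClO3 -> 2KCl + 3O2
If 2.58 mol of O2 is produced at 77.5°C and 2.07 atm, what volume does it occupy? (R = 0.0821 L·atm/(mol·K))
T = 77.5°C + 273.15 = 350.65 K
V = nRT/P = (2.58 × 0.0821 × 350.65) / 2.07
V = 35.88 L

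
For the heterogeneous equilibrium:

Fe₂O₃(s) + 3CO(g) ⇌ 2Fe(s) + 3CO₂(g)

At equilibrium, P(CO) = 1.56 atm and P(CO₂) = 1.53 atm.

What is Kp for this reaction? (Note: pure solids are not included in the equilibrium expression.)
K_p = 0.943

Solids (Fe₂O₃, Fe) are excluded.
Kp = P(CO₂)³/P(CO)³ = (1.53)³/(1.56)³ = 3.582/3.796 = 0.943.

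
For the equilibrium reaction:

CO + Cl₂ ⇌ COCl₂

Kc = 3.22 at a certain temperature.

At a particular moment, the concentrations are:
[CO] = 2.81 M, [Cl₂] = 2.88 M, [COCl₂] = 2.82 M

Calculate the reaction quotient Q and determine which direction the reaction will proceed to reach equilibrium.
Q = 0.348, Q < K, reaction proceeds forward (toward products)

Q = ([COCl₂]) / ([CO] × [Cl₂])
  = ((2.82)) / ((2.81)·(2.88)) = 2.82/8.0928 = 0.3485
Since Q = 0.3485 < Kc = 3.22, the reaction proceeds forward (toward products) to reach equilibrium.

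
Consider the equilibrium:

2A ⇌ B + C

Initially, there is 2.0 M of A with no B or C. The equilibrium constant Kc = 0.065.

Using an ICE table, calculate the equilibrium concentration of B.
[B] = 0.338 M

ICE: [A] = 2.0 − 2x, [B] = [C] = x.
Kc = x²/(2.0 − 2x)² = 0.065 ⇒ √Kc = x/(2.0 − 2x).
x = √0.065·2.0/(1 + 2√0.065) = 0.25495·2.0/1.5099 = 0.33771.
[B] = x = 0.338 M.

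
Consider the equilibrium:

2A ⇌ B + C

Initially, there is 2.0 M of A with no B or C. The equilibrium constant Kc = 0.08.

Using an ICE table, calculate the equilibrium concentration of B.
[B] = 0.361 M

ICE: [A] = 2.0 − 2x, [B] = [C] = x.
Kc = x²/(2.0 − 2x)² = 0.08 ⇒ √Kc = x/(2.0 − 2x).
x = √0.08·2.0/(1 + 2√0.08) = 0.28284·2.0/1.5657 = 0.3613.
[B] = x = 0.361 M.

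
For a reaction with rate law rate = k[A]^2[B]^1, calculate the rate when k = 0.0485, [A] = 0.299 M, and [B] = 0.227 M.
0.0009843 M/s

rate = k·[A]^2·[B]^1 = 0.0485·(0.299)^2·(0.227)^1 = 0.0485·0.089401·0.227 = 0.0009843 M/s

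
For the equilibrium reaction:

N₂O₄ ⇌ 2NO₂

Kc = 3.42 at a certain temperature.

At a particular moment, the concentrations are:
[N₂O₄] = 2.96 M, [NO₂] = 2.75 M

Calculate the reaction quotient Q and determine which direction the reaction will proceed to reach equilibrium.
Q = 2.555, Q < K, reaction proceeds forward (toward products)

Q = ([NO₂]^2) / ([N₂O₄])
  = ((2.75)^2) / ((2.96)) = 7.5625/2.96 = 2.555
Since Q = 2.555 < Kc = 3.42, the reaction proceeds forward (toward products) to reach equilibrium.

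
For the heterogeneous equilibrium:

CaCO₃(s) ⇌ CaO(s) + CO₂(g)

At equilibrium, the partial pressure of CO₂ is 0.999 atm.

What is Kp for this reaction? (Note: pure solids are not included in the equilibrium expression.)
K_p = 0.999

Solids (CaCO₃, CaO) have activity 1 and are excluded.
Kp = P(CO₂) = 0.999.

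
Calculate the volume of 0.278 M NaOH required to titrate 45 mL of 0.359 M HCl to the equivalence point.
V_{base} = 58.1 mL

At equivalence: moles acid = moles base.
moles HCl = 0.359 M × 0.045 L = 0.016155 mol
V_NaOH = 0.016155 mol ÷ 0.278 M = 0.05811 L = 58.1 mL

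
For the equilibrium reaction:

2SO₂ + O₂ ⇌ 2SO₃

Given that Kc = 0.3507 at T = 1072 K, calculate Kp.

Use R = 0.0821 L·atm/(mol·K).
K_p = 0.0040

Δn = (moles gaseous products) − (moles gaseous reactants) = -1
T = 1072 K; RT = 0.0821 × 1072 = 88.0112
Kp = Kc·(RT)^Δn = 0.3507 × (88.0112)^-1 = 0.3507 × 0.0113622 = 0.0040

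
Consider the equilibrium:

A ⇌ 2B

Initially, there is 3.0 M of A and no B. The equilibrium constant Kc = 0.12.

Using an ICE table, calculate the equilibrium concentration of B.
[B] = 0.571 M

ICE: [A] = 3.0 − x, [B] = 2x.
Kc = (2x)²/(3.0 − x) = 0.12 ⇒ 4x² + 0.12x − 0.36 = 0.
x = (−0.12 + √(0.12² + 4·4·0.36))/(2·4) = (−0.12 + √5.7744)/8 = 0.28537.
[B] = 2x = 0.571 M.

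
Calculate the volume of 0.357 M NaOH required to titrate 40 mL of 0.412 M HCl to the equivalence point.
V_{base} = 46.2 mL

At equivalence: moles acid = moles base.
moles HCl = 0.412 M × 0.04 L = 0.01648 mol
V_NaOH = 0.01648 mol ÷ 0.357 M = 0.04616 L = 46.2 mL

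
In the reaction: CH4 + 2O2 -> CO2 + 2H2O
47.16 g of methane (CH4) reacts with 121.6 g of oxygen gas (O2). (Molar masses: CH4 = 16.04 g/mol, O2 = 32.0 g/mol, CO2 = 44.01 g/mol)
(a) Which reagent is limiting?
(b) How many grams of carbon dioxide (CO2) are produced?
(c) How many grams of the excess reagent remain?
(a) O2, (b) 83.62 g, (c) 16.68 g

Moles of CH4 = 47.16 g ÷ 16.04 g/mol = 2.94015 mol
Moles of O2 = 121.6 g ÷ 32.0 g/mol = 3.8 mol
Moles ÷ coefficient: CH4: 2.94015/1 = 2.94, O2: 3.8/2 = 1.9
(a) O2 has the smaller value, so O2 is the limiting reagent.
(b) Moles of CO2 = 3.8 mol O2 × (1/2) = 1.9 mol; mass = 1.9 mol × 44.01 g/mol = 83.62 g
(c) CH4 consumed = 3.8 × (1/2) = 1.9 mol; remaining = 2.94015 − 1.9 = 1.04015 mol; mass = 1.04015 mol × 16.04 g/mol = 16.68 g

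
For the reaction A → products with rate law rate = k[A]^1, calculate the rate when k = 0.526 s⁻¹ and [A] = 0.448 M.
0.2356 M/s

rate = k·[A]^1 = 0.526·(0.448)^1 = 0.526·0.448 = 0.2356 M/s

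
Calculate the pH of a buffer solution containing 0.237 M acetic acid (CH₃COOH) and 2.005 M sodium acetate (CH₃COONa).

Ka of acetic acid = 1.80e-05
pH = 5.67

pKa = -log(1.80e-05) = 4.74. pH = pKa + log([A⁻]/[HA]) = 4.74 + log(2.005/0.237)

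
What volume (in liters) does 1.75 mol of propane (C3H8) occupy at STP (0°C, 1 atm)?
At STP, 1 mol of gas occupies 22.4 L
Volume = 1.75 mol × 22.4 L/mol = 39.20 L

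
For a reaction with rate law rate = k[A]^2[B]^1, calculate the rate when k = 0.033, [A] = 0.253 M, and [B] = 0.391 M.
0.0008259 M/s

rate = k·[A]^2·[B]^1 = 0.033·(0.253)^2·(0.391)^1 = 0.033·0.064009·0.391 = 0.0008259 M/s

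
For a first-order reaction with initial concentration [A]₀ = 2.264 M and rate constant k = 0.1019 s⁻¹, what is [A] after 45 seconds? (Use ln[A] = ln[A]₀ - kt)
0.0231 M

ln[A] = ln[A]₀ - k·t = ln(2.264) - (0.1019)·(45) = 0.8171 - 4.5855 = -3.7684
[A] = e^(-3.7684) = 0.0231 M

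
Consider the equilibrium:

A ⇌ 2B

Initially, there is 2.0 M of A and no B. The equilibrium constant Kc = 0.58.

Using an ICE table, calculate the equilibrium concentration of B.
[B] = 0.942 M

ICE: [A] = 2.0 − x, [B] = 2x.
Kc = (2x)²/(2.0 − x) = 0.58 ⇒ 4x² + 0.58x − 1.16 = 0.
x = (−0.58 + √(0.58² + 4·4·1.16))/(2·4) = (−0.58 + √18.896)/8 = 0.47087.
[B] = 2x = 0.942 M.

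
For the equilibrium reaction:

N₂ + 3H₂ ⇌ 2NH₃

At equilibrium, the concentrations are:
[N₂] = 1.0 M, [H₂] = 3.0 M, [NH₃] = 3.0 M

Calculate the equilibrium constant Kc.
K_c = 0.3333

Kc = ([NH₃]^2) / ([N₂] × [H₂]^3)
   = ((3.0)^2) / ((1.0)·(3.0)^3)
   = 9 / 27 = 0.3333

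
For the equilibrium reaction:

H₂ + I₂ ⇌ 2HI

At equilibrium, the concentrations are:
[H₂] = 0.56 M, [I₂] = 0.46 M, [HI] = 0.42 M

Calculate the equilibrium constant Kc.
K_c = 0.6848

Kc = ([HI]^2) / ([H₂] × [I₂])
   = ((0.42)^2) / ((0.56)·(0.46))
   = 0.1764 / 0.2576 = 0.6848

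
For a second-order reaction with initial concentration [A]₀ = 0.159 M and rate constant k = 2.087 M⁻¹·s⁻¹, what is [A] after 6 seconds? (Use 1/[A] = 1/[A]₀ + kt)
0.0532 M

1/[A] = 1/[A]₀ + k·t = 1/0.159 + (2.087)·(6) = 6.2893 + 12.5220 = 18.8113
[A] = 1/18.8113 = 0.0532 M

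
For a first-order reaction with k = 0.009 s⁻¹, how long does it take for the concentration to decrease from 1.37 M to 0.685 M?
77.02 s

From ln[A] = ln[A]₀ - k·t: t = ln([A]₀/[A])/k = ln(1.37/0.685)/0.009 = ln(2.0000)/0.009 = 0.6931/0.009 = 77.02 s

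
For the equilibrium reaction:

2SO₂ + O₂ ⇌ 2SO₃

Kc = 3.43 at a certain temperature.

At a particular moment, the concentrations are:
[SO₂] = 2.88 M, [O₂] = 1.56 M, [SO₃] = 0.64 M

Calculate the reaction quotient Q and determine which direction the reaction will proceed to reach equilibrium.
Q = 0.032, Q < K, reaction proceeds forward (toward products)

Q = ([SO₃]^2) / ([SO₂]^2 × [O₂])
  = ((0.64)^2) / ((2.88)^2·(1.56)) = 0.4096/12.939 = 0.03166
Since Q = 0.03166 < Kc = 3.43, the reaction proceeds forward (toward products) to reach equilibrium.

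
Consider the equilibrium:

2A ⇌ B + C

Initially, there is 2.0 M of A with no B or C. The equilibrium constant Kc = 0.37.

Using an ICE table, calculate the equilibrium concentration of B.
[B] = 0.549 M

ICE: [A] = 2.0 − 2x, [B] = [C] = x.
Kc = x²/(2.0 − 2x)² = 0.37 ⇒ √Kc = x/(2.0 − 2x).
x = √0.37·2.0/(1 + 2√0.37) = 0.60828·2.0/2.2166 = 0.54885.
[B] = x = 0.549 M.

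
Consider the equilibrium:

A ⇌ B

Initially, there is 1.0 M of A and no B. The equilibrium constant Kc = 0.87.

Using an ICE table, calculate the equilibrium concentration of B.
[B] = 0.465 M

ICE: [A] = 1.0 − x, [B] = x.
Kc = x/(1.0 − x) = 0.87 ⇒ x = 0.87·1.0/(1 + 0.87) = 0.87/1.87 = 0.4652.
[B] = x = 0.465 M.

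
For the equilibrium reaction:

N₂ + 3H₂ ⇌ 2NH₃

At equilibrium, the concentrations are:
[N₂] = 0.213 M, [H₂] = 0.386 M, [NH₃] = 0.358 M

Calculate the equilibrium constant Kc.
K_c = 10.4622

Kc = ([NH₃]^2) / ([N₂] × [H₂]^3)
   = ((0.358)^2) / ((0.213)·(0.386)^3)
   = 0.12816 / 0.01225 = 10.4622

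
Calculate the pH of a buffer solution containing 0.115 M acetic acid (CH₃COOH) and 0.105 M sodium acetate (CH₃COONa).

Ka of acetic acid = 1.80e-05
pH = 4.71

pKa = -log(1.80e-05) = 4.74. pH = pKa + log([A⁻]/[HA]) = 4.74 + log(0.105/0.115)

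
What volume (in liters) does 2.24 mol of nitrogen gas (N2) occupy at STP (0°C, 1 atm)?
At STP, 1 mol of gas occupies 22.4 L
Volume = 2.24 mol × 22.4 L/mol = 50.18 L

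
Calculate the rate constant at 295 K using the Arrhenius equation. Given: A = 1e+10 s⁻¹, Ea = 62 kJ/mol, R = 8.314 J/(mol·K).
1.05e-01 s⁻¹

k = A·exp(-Ea/(R·T)) = 1e+10·exp(-62000/(8.314·295)) = 1e+10·exp(-25.2790) = 1e+10·1.0507e-11 = 1.05e-01 s⁻¹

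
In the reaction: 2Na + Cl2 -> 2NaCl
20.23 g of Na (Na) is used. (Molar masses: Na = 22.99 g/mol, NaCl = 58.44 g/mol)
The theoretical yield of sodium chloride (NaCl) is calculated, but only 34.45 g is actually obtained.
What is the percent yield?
Moles of Na = 20.23 g ÷ 22.99 g/mol = 0.879948 mol
Mole ratio: 2 mol NaCl / 2 mol Na
Moles of NaCl = 0.879948 × (2/2) = 0.879948 mol
Theoretical yield = 0.879948 mol × 58.44 g/mol = 51.424 g
Actual yield = 34.45 g
Percent yield = (34.45 / 51.424) × 100% = 67.0%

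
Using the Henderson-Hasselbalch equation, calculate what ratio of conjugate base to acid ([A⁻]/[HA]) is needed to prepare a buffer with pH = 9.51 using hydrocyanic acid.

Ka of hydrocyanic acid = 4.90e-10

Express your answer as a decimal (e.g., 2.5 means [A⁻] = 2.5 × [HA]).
[A⁻]/[HA] = 1.586

pKa = −log(4.90e-10) = 9.3098. pH = pKa + log([A⁻]/[HA]). 9.51 = 9.3098 + log(ratio). log(ratio) = 9.51 − 9.3098 = 0.2002. ratio = 10^(0.2002) = 1.586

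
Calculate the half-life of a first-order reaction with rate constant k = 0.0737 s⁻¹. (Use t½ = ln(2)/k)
9.40 s

t½ = ln(2)/k = 0.6931/0.0737 = 9.40 s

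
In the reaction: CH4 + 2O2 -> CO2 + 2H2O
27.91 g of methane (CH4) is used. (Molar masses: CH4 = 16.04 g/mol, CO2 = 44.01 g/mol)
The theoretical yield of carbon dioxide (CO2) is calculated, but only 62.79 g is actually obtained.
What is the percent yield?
Moles of CH4 = 27.91 g ÷ 16.04 g/mol = 1.74002 mol
Mole ratio: 1 mol CO2 / 1 mol CH4
Moles of CO2 = 1.74002 × (1/1) = 1.74002 mol
Theoretical yield = 1.74002 mol × 44.01 g/mol = 76.578 g
Actual yield = 62.79 g
Percent yield = (62.79 / 76.578) × 100% = 82.0%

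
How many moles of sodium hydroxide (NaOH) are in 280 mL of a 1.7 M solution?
Moles = Molarity × Volume (L)
Moles = 1.7 M × 0.28 L = 0.476 mol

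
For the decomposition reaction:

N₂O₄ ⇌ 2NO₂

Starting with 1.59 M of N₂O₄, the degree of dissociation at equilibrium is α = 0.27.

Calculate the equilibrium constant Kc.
K_c = 0.6351

x = α·[A]₀ = 0.27 × 1.59 = 0.4293 M dissociated.
At eq: [N₂O₄] = 1.59 − 0.4293 = 1.161 M; [NO₂] = 2x = 0.8586 M.
Kc = [NO₂]²/[N₂O₄] = (0.8586)²/1.161 = 0.6351.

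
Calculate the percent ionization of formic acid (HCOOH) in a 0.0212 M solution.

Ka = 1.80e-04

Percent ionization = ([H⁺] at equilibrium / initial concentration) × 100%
Percent ionization = 8.8%

Let x = [H⁺]. Ka = x²/(C - x) ⇒ x² + (1.80e-04)x - (1.80e-04)(0.0212) = 0. x = 1.8655e-03. Percent = (1.8655e-03/0.0212) × 100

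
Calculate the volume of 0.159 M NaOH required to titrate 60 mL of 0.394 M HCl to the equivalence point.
V_{base} = 148.7 mL

At equivalence: moles acid = moles base.
moles HCl = 0.394 M × 0.06 L = 0.02364 mol
V_NaOH = 0.02364 mol ÷ 0.159 M = 0.1487 L = 148.7 mL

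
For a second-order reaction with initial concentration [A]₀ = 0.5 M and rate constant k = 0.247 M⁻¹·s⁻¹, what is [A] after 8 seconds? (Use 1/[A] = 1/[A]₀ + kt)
0.2515 M

1/[A] = 1/[A]₀ + k·t = 1/0.5 + (0.247)·(8) = 2.0000 + 1.9760 = 3.9760
[A] = 1/3.9760 = 0.2515 M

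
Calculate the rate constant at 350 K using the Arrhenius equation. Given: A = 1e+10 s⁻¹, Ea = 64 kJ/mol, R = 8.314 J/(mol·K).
2.81e+00 s⁻¹

k = A·exp(-Ea/(R·T)) = 1e+10·exp(-64000/(8.314·350)) = 1e+10·exp(-21.9939) = 1e+10·2.8066e-10 = 2.81e+00 s⁻¹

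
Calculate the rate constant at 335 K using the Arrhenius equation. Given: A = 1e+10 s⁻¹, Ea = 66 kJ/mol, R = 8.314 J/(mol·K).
5.11e-01 s⁻¹

k = A·exp(-Ea/(R·T)) = 1e+10·exp(-66000/(8.314·335)) = 1e+10·exp(-23.6968) = 1e+10·5.1124e-11 = 5.11e-01 s⁻¹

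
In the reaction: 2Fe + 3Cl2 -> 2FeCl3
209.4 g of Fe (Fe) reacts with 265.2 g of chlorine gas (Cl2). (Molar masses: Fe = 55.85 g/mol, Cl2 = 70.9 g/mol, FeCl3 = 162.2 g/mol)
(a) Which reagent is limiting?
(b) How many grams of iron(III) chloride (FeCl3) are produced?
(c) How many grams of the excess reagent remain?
(a) Cl2, (b) 404.5 g, (c) 70.13 g

Moles of Fe = 209.4 g ÷ 55.85 g/mol = 3.74933 mol
Moles of Cl2 = 265.2 g ÷ 70.9 g/mol = 3.74048 mol
Moles ÷ coefficient: Fe: 3.74933/2 = 1.875, Cl2: 3.74048/3 = 1.247
(a) Cl2 has the smaller value, so Cl2 is the limiting reagent.
(b) Moles of FeCl3 = 3.74048 mol Cl2 × (2/3) = 2.49365 mol; mass = 2.49365 mol × 162.2 g/mol = 404.5 g
(c) Fe consumed = 3.74048 × (2/3) = 2.49365 mol; remaining = 3.74933 − 2.49365 = 1.25568 mol; mass = 1.25568 mol × 55.85 g/mol = 70.13 g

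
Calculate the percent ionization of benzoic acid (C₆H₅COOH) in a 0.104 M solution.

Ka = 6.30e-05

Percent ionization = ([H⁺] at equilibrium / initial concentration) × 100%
Percent ionization = 2.43%

Let x = [H⁺]. Ka = x²/(C - x) ⇒ x² + (6.30e-05)x - (6.30e-05)(0.104) = 0. x = 2.5284e-03. Percent = (2.5284e-03/0.104) × 100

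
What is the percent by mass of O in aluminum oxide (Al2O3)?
Mass of O in formula = 16.0 × 3 = 48 g/mol
Molar mass = 101.96 g/mol
% O = (48/101.96) × 100% = 47.08%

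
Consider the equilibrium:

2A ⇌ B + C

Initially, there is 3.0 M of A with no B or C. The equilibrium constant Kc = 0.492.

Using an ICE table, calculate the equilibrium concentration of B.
[B] = 0.876 M

ICE: [A] = 3.0 − 2x, [B] = [C] = x.
Kc = x²/(3.0 − 2x)² = 0.492 ⇒ √Kc = x/(3.0 − 2x).
x = √0.492·3.0/(1 + 2√0.492) = 0.70143·3.0/2.4029 = 0.87574.
[B] = x = 0.876 M.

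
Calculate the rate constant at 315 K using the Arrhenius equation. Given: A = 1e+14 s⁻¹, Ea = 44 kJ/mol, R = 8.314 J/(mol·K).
5.05e+06 s⁻¹

k = A·exp(-Ea/(R·T)) = 1e+14·exp(-44000/(8.314·315)) = 1e+14·exp(-16.8009) = 1e+14·5.0521e-08 = 5.05e+06 s⁻¹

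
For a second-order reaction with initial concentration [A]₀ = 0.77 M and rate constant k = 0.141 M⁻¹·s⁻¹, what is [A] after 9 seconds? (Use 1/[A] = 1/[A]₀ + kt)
0.3895 M

1/[A] = 1/[A]₀ + k·t = 1/0.77 + (0.141)·(9) = 1.2987 + 1.2690 = 2.5677
[A] = 1/2.5677 = 0.3895 M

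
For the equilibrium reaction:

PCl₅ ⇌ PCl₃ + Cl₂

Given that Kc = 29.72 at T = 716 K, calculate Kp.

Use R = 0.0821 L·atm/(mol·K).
K_p = 1.75e+03

Δn = (moles gaseous products) − (moles gaseous reactants) = 1
T = 716 K; RT = 0.0821 × 716 = 58.7836
Kp = Kc·(RT)^Δn = 29.72 × (58.7836)^1 = 29.72 × 58.7836 = 1.75e+03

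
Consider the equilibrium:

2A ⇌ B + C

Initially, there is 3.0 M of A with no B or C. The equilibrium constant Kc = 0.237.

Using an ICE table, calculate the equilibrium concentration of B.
[B] = 0.740 M

ICE: [A] = 3.0 − 2x, [B] = [C] = x.
Kc = x²/(3.0 − 2x)² = 0.237 ⇒ √Kc = x/(3.0 − 2x).
x = √0.237·3.0/(1 + 2√0.237) = 0.48683·3.0/1.9737 = 0.73999.
[B] = x = 0.740 M.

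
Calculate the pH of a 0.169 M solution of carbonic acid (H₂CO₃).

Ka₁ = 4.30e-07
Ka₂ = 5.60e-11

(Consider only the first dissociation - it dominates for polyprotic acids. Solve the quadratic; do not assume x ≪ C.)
pH = 3.57

x² + Ka₁·x − Ka₁·C = 0 with Ka₁ = 4.30e-07, C = 0.169.
x = (−Ka₁ + √(Ka₁² + 4·Ka₁·C))/2 = 2.6936e-04 M, so pH = 3.57.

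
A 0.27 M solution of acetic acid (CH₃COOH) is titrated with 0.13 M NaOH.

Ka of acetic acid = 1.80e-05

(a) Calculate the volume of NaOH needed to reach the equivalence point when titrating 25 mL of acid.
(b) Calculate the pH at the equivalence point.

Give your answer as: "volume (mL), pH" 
V = 51.9 mL, pH = 8.84

(a) At equivalence: moles acid = moles base.
moles acid = 0.27 × 0.025 = 0.00675 mol; V_NaOH = 0.00675/0.13 = 0.05192 L = 51.9 mL.
(b) At equivalence, all acid → conjugate base A⁻ at [A⁻] = 0.00675/0.07692 = 0.08775 M.
Kb = Kw/Ka = 1.0e-14/1.80e-05 = 5.556e-10; [OH⁻] = √(Kb·[A⁻]) = 6.982e-06; pOH = 5.16; pH = 14 − pOH = 8.84.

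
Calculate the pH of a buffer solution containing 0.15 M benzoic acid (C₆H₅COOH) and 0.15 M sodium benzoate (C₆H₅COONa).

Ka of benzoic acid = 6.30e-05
pH = 4.20

pKa = -log(6.30e-05) = 4.20. pH = pKa + log([A⁻]/[HA]) = 4.20 + log(0.15/0.15)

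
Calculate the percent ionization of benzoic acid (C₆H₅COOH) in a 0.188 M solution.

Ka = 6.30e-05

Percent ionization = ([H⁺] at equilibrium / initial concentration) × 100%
Percent ionization = 1.81%

Let x = [H⁺]. Ka = x²/(C - x) ⇒ x² + (6.30e-05)x - (6.30e-05)(0.188) = 0. x = 3.4102e-03. Percent = (3.4102e-03/0.188) × 100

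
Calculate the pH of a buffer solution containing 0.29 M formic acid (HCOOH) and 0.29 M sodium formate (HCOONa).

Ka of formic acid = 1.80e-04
pH = 3.74

pKa = -log(1.80e-04) = 3.74. pH = pKa + log([A⁻]/[HA]) = 3.74 + log(0.29/0.29)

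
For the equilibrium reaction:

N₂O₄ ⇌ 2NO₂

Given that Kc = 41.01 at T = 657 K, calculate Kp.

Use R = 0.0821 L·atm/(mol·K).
K_p = 2.21e+03

Δn = (moles gaseous products) − (moles gaseous reactants) = 1
T = 657 K; RT = 0.0821 × 657 = 53.9397
Kp = Kc·(RT)^Δn = 41.01 × (53.9397)^1 = 41.01 × 53.9397 = 2.21e+03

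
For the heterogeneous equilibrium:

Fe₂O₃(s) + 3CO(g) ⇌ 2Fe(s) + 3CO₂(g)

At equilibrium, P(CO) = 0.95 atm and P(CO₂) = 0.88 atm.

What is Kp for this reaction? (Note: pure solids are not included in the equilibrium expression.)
K_p = 0.795

Solids (Fe₂O₃, Fe) are excluded.
Kp = P(CO₂)³/P(CO)³ = (0.88)³/(0.95)³ = 0.6815/0.8574 = 0.795.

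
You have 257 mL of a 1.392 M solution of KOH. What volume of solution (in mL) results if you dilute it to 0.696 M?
Using M₁V₁ = M₂V₂:
1.392 × 257 = 0.696 × V₂
V₂ = (1.392 × 257) / 0.696 = 514 mL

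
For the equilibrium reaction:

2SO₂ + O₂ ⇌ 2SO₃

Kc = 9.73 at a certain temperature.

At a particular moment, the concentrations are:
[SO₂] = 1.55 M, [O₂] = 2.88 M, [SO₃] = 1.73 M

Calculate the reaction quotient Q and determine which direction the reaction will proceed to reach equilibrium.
Q = 0.433, Q < K, reaction proceeds forward (toward products)

Q = ([SO₃]^2) / ([SO₂]^2 × [O₂])
  = ((1.73)^2) / ((1.55)^2·(2.88)) = 2.9929/6.9192 = 0.4326
Since Q = 0.4326 < Kc = 9.73, the reaction proceeds forward (toward products) to reach equilibrium.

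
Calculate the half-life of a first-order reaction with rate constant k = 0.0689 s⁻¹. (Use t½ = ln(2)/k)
10.06 s

t½ = ln(2)/k = 0.6931/0.0689 = 10.06 s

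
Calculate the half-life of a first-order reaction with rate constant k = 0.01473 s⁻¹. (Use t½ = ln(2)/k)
47.06 s

t½ = ln(2)/k = 0.6931/0.01473 = 47.06 s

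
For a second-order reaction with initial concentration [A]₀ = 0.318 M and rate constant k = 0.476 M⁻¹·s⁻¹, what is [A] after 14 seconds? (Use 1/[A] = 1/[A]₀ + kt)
0.1020 M

1/[A] = 1/[A]₀ + k·t = 1/0.318 + (0.476)·(14) = 3.1447 + 6.6640 = 9.8087
[A] = 1/9.8087 = 0.1020 M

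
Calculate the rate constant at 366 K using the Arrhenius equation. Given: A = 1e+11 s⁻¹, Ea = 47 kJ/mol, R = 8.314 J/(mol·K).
1.96e+04 s⁻¹

k = A·exp(-Ea/(R·T)) = 1e+11·exp(-47000/(8.314·366)) = 1e+11·exp(-15.4457) = 1e+11·1.9590e-07 = 1.96e+04 s⁻¹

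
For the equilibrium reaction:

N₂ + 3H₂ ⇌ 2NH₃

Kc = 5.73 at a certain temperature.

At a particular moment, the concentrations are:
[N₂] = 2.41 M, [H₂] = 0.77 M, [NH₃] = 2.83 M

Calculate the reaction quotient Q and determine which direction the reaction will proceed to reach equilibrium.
Q = 7.279, Q > K, reaction proceeds reverse (toward reactants)

Q = ([NH₃]^2) / ([N₂] × [H₂]^3)
  = ((2.83)^2) / ((2.41)·(0.77)^3) = 8.0089/1.1002 = 7.279
Since Q = 7.279 > Kc = 5.73, the reaction proceeds reverse (toward reactants) to reach equilibrium.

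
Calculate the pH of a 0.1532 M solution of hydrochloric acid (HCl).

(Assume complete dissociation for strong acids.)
pH = 0.81

[H⁺] = 0.1532 M for strong acid. pH = -log[H⁺] = -log(0.1532)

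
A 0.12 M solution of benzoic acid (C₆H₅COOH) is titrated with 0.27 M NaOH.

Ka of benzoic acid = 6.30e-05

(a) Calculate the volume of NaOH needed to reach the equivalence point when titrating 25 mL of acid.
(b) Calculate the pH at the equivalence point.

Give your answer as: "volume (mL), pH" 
V = 11.1 mL, pH = 8.56

(a) At equivalence: moles acid = moles base.
moles acid = 0.12 × 0.025 = 0.003 mol; V_NaOH = 0.003/0.27 = 0.01111 L = 11.1 mL.
(b) At equivalence, all acid → conjugate base A⁻ at [A⁻] = 0.003/0.03611 = 0.08308 M.
Kb = Kw/Ka = 1.0e-14/6.30e-05 = 1.587e-10; [OH⁻] = √(Kb·[A⁻]) = 3.631e-06; pOH = 5.44; pH = 14 − pOH = 8.56.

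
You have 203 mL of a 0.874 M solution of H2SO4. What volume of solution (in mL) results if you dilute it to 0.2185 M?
Using M₁V₁ = M₂V₂:
0.874 × 203 = 0.2185 × V₂
V₂ = (0.874 × 203) / 0.2185 = 812 mL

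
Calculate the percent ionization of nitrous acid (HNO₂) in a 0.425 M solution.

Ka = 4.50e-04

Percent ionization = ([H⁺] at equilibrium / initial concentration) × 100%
Percent ionization = 3.2%

Let x = [H⁺]. Ka = x²/(C - x) ⇒ x² + (4.50e-04)x - (4.50e-04)(0.425) = 0. x = 1.3606e-02. Percent = (1.3606e-02/0.425) × 100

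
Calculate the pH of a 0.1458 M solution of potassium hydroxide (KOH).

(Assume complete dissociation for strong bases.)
pH = 13.16

[OH⁻] = 0.1458 M for strong base. pOH = -log[OH⁻] = 0.84, pH = 14 - pOH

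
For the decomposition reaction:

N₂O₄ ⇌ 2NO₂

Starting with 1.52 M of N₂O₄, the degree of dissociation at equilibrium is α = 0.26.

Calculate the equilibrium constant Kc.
K_c = 0.5554

x = α·[A]₀ = 0.26 × 1.52 = 0.3952 M dissociated.
At eq: [N₂O₄] = 1.52 − 0.3952 = 1.125 M; [NO₂] = 2x = 0.7904 M.
Kc = [NO₂]²/[N₂O₄] = (0.7904)²/1.125 = 0.5554.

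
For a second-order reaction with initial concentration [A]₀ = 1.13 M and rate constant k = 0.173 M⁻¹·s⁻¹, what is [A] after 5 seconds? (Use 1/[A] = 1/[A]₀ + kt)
0.5714 M

1/[A] = 1/[A]₀ + k·t = 1/1.13 + (0.173)·(5) = 0.8850 + 0.8650 = 1.7500
[A] = 1/1.7500 = 0.5714 M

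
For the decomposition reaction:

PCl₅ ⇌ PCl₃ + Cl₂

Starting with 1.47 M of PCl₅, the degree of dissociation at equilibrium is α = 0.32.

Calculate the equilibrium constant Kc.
K_c = 0.2214

x = α·[A]₀ = 0.32 × 1.47 = 0.4704 M dissociated.
At eq: [PCl₅] = 1.47 − 0.4704 = 0.9996 M; [PCl₃] = [Cl₂] = x = 0.4704 M.
Kc = [PCl₃][Cl₂]/[PCl₅] = (0.4704)²/0.9996 = 0.2214.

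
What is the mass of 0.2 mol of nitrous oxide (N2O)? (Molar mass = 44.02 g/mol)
Mass = 0.2 mol × 44.02 g/mol = 8.804 g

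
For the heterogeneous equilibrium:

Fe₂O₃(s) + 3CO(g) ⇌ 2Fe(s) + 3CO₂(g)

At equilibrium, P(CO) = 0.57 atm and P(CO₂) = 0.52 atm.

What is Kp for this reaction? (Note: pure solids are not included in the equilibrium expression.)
K_p = 0.759

Solids (Fe₂O₃, Fe) are excluded.
Kp = P(CO₂)³/P(CO)³ = (0.52)³/(0.57)³ = 0.1406/0.1852 = 0.759.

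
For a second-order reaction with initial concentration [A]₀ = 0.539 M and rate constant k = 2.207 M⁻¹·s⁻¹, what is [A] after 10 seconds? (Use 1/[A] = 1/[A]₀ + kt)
0.0418 M

1/[A] = 1/[A]₀ + k·t = 1/0.539 + (2.207)·(10) = 1.8553 + 22.0700 = 23.9253
[A] = 1/23.9253 = 0.0418 M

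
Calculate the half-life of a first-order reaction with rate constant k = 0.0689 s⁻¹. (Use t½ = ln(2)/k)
10.06 s

t½ = ln(2)/k = 0.6931/0.0689 = 10.06 s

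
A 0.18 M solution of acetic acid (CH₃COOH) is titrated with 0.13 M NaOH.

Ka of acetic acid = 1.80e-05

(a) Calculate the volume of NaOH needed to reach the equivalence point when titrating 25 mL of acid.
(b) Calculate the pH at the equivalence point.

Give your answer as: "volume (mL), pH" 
V = 34.6 mL, pH = 8.81

(a) At equivalence: moles acid = moles base.
moles acid = 0.18 × 0.025 = 0.0045 mol; V_NaOH = 0.0045/0.13 = 0.03462 L = 34.6 mL.
(b) At equivalence, all acid → conjugate base A⁻ at [A⁻] = 0.0045/0.05962 = 0.07548 M.
Kb = Kw/Ka = 1.0e-14/1.80e-05 = 5.556e-10; [OH⁻] = √(Kb·[A⁻]) = 6.476e-06; pOH = 5.19; pH = 14 − pOH = 8.81.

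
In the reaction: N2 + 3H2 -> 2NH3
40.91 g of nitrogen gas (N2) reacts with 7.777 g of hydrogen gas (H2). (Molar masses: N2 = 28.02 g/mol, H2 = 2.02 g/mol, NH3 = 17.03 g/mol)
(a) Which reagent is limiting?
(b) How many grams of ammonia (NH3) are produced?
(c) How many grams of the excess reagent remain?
(a) H2, (b) 43.71 g, (c) 4.951 g

Moles of N2 = 40.91 g ÷ 28.02 g/mol = 1.46003 mol
Moles of H2 = 7.777 g ÷ 2.02 g/mol = 3.85 mol
Moles ÷ coefficient: N2: 1.46003/1 = 1.46, H2: 3.85/3 = 1.283
(a) H2 has the smaller value, so H2 is the limiting reagent.
(b) Moles of NH3 = 3.85 mol H2 × (2/3) = 2.56667 mol; mass = 2.56667 mol × 17.03 g/mol = 43.71 g
(c) N2 consumed = 3.85 × (1/3) = 1.28333 mol; remaining = 1.46003 − 1.28333 = 0.176695 mol; mass = 0.176695 mol × 28.02 g/mol = 4.951 g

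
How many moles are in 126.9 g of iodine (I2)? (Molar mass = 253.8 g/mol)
Moles = 126.9 g ÷ 253.8 g/mol = 0.5 mol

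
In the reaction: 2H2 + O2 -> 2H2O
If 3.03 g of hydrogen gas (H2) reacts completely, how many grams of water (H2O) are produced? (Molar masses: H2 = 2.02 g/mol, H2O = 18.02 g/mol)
Moles of H2 = 3.03 g ÷ 2.02 g/mol = 1.5 mol
Mole ratio: 2 mol H2O / 2 mol H2
Moles of H2O = 1.5 × (2/2) = 1.5 mol
Mass of H2O = 1.5 mol × 18.02 g/mol = 27.03 g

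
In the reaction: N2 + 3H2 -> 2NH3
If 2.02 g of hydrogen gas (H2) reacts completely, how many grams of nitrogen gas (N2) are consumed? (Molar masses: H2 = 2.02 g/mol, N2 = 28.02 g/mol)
Moles of H2 = 2.02 g ÷ 2.02 g/mol = 1 mol
Mole ratio: 1 mol N2 / 3 mol H2
Moles of N2 = 1 × (1/3) = 0.333333 mol
Mass of N2 = 0.333333 mol × 28.02 g/mol = 9.34 g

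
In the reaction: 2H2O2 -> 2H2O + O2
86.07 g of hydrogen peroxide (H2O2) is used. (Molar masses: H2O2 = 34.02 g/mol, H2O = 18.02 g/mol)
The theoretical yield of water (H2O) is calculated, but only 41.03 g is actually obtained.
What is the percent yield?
Moles of H2O2 = 86.07 g ÷ 34.02 g/mol = 2.52998 mol
Mole ratio: 2 mol H2O / 2 mol H2O2
Moles of H2O = 2.52998 × (2/2) = 2.52998 mol
Theoretical yield = 2.52998 mol × 18.02 g/mol = 45.59 g
Actual yield = 41.03 g
Percent yield = (41.03 / 45.59) × 100% = 90.0%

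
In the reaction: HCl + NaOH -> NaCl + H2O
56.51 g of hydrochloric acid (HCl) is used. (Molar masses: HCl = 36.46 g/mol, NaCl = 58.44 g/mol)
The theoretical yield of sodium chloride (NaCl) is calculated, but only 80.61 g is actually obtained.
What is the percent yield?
Moles of HCl = 56.51 g ÷ 36.46 g/mol = 1.54992 mol
Mole ratio: 1 mol NaCl / 1 mol HCl
Moles of NaCl = 1.54992 × (1/1) = 1.54992 mol
Theoretical yield = 1.54992 mol × 58.44 g/mol = 90.577 g
Actual yield = 80.61 g
Percent yield = (80.61 / 90.577) × 100% = 89.0%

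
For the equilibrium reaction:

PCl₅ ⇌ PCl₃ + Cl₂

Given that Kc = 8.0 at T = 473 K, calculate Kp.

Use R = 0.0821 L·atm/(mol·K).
K_p = 310.6664

Δn = (moles gaseous products) − (moles gaseous reactants) = 1
T = 473 K; RT = 0.0821 × 473 = 38.8333
Kp = Kc·(RT)^Δn = 8.0 × (38.8333)^1 = 8.0 × 38.8333 = 310.6664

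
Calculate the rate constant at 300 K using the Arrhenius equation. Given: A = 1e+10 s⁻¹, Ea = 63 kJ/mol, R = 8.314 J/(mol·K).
1.07e-01 s⁻¹

k = A·exp(-Ea/(R·T)) = 1e+10·exp(-63000/(8.314·300)) = 1e+10·exp(-25.2586) = 1e+10·1.0723e-11 = 1.07e-01 s⁻¹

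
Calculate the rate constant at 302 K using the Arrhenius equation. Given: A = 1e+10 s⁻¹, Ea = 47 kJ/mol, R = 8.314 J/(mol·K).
7.42e+01 s⁻¹

k = A·exp(-Ea/(R·T)) = 1e+10·exp(-47000/(8.314·302)) = 1e+10·exp(-18.7189) = 1e+10·7.4212e-09 = 7.42e+01 s⁻¹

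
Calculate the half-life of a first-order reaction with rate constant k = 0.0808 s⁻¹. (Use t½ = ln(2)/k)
8.58 s

t½ = ln(2)/k = 0.6931/0.0808 = 8.58 s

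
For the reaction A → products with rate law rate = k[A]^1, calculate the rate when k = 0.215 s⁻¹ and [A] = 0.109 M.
0.02344 M/s

rate = k·[A]^1 = 0.215·(0.109)^1 = 0.215·0.109 = 0.02344 M/s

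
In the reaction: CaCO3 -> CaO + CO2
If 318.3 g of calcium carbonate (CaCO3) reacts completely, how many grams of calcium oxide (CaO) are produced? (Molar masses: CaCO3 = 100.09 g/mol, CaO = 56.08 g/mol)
Moles of CaCO3 = 318.3 g ÷ 100.09 g/mol = 3.18014 mol
Mole ratio: 1 mol CaO / 1 mol CaCO3
Moles of CaO = 3.18014 × (1/1) = 3.18014 mol
Mass of CaO = 3.18014 mol × 56.08 g/mol = 178.3 g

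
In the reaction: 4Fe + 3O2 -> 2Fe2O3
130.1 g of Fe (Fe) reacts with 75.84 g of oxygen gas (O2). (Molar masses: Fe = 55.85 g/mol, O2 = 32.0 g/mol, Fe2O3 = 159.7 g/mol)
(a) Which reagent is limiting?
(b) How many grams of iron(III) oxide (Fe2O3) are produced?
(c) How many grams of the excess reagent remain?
(a) Fe, (b) 186 g, (c) 19.93 g

Moles of Fe = 130.1 g ÷ 55.85 g/mol = 2.32945 mol
Moles of O2 = 75.84 g ÷ 32.0 g/mol = 2.37 mol
Moles ÷ coefficient: Fe: 2.32945/4 = 0.5824, O2: 2.37/3 = 0.79
(a) Fe has the smaller value, so Fe is the limiting reagent.
(b) Moles of Fe2O3 = 2.32945 mol Fe × (2/4) = 1.16473 mol; mass = 1.16473 mol × 159.7 g/mol = 186 g
(c) O2 consumed = 2.32945 × (3/4) = 1.74709 mol; remaining = 2.37 − 1.74709 = 0.62291 mol; mass = 0.62291 mol × 32.0 g/mol = 19.93 g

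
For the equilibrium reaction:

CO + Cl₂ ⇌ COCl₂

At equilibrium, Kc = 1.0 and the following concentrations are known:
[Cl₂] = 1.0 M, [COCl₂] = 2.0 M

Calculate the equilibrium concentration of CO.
[CO] = 2.0000 M

Kc = ([COCl₂]) / ([CO] × [Cl₂]) = 1.0
[CO]^1 = (product terms)/(Kc · other reactant terms) = 2 / (1.0 · 1) = 2
[CO] = 2.0000 M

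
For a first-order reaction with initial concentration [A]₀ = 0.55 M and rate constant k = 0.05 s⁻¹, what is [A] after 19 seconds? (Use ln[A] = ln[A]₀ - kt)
0.2127 M

ln[A] = ln[A]₀ - k·t = ln(0.55) - (0.05)·(19) = -0.5978 - 0.9500 = -1.5478
[A] = e^(-1.5478) = 0.2127 M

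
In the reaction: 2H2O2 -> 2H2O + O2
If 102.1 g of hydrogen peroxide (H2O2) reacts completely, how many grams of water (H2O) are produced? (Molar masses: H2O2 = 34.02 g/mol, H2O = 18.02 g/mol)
Moles of H2O2 = 102.1 g ÷ 34.02 g/mol = 3.00118 mol
Mole ratio: 2 mol H2O / 2 mol H2O2
Moles of H2O = 3.00118 × (2/2) = 3.00118 mol
Mass of H2O = 3.00118 mol × 18.02 g/mol = 54.08 g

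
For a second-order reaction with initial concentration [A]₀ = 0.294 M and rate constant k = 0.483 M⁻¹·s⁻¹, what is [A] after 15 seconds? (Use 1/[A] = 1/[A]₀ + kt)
0.0939 M

1/[A] = 1/[A]₀ + k·t = 1/0.294 + (0.483)·(15) = 3.4014 + 7.2450 = 10.6464
[A] = 1/10.6464 = 0.0939 M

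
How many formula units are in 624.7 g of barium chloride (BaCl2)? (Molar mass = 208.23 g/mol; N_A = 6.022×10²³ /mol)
Moles = 624.7 g ÷ 208.23 g/mol = 3.00005 mol
Formula units = 3.00005 mol × 6.022×10²³ /mol = 1.807e+24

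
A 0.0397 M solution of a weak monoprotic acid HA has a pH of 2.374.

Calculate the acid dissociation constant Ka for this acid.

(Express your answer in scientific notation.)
K_a = 5.04e-04

[H⁺] = 10^(−pH) = 10^(−2.374) = 4.227e-03 M. For HA ⇌ H⁺ + A⁻, Ka = x²/(C − x) = (4.227e-03)²/(0.0397 − 4.227e-03) = 5.04e-04.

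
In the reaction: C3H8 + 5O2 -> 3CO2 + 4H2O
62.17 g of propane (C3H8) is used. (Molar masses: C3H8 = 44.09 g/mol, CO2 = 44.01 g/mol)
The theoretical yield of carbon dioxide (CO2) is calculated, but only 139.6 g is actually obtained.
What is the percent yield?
Moles of C3H8 = 62.17 g ÷ 44.09 g/mol = 1.41007 mol
Mole ratio: 3 mol CO2 / 1 mol C3H8
Moles of CO2 = 1.41007 × (3/1) = 4.23021 mol
Theoretical yield = 4.23021 mol × 44.01 g/mol = 186.17 g
Actual yield = 139.6 g
Percent yield = (139.6 / 186.17) × 100% = 75.0%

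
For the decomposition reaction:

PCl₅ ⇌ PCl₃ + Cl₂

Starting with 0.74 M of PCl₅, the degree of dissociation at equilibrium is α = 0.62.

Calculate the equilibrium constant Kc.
K_c = 0.7486

x = α·[A]₀ = 0.62 × 0.74 = 0.4588 M dissociated.
At eq: [PCl₅] = 0.74 − 0.4588 = 0.2812 M; [PCl₃] = [Cl₂] = x = 0.4588 M.
Kc = [PCl₃][Cl₂]/[PCl₅] = (0.4588)²/0.2812 = 0.7486.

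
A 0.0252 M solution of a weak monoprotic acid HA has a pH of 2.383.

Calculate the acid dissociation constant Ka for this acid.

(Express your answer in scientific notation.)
K_a = 8.14e-04

[H⁺] = 10^(−pH) = 10^(−2.383) = 4.140e-03 M. For HA ⇌ H⁺ + A⁻, Ka = x²/(C − x) = (4.140e-03)²/(0.0252 − 4.140e-03) = 8.14e-04.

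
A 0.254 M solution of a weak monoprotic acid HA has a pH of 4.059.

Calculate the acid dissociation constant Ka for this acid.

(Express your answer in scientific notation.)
K_a = 3.00e-08

[H⁺] = 10^(−pH) = 10^(−4.059) = 8.730e-05 M. For HA ⇌ H⁺ + A⁻, Ka = x²/(C − x) = (8.730e-05)²/(0.254 − 8.730e-05) = 3.00e-08.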